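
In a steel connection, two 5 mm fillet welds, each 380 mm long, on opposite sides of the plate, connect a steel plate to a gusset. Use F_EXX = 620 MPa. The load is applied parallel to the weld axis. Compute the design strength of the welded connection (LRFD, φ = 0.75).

φR_n ≈ 750 kN

Effective throat t_e = 0.707 × 5 = 3.535 mm.
Total length L = 760 mm; A_we = 3.535 × 760 = 2687 mm².
F_nw = 0.6 F_EXX = 0.6 × 620 = 372 MPa.
φR_n = 0.75 × 372 × 2687 × 10⁻³ = 749.6 kN.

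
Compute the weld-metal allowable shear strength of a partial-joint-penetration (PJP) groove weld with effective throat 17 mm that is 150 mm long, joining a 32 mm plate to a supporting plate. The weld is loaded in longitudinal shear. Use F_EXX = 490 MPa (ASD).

R_n/Ω ≈ 375 kN

Effective throat (given) t_e = 17 mm.
A_we = 17 × 150 = 2550 mm².
F_nw = 0.6 F_EXX = 294 MPa.
R_n/Ω = (294 × 2550) / 2.0 × 10⁻³ = 374.9 kN.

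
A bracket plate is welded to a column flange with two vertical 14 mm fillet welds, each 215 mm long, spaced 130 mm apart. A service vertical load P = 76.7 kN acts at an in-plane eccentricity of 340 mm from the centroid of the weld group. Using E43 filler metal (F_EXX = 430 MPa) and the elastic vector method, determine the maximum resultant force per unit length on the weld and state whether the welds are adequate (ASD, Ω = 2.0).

Total weld length L_w = 430 mm. Treat welds as unit-width lines.
Polar moment about centroid: J = 2[d³/12 + d(b/2)²] = 2[215³/12 + 215×65²] = 3473000 mm³.
Direct shear f_v = P/L_w = 76.7×10³ / 430 = 178.4 N/mm (vertical).
Torsion M = P·e = 76.7×10³ × 340 = 26078000 N·mm.
Critical point at (x, y) = (65, 107.5) from centroid. f_tx = M·y/J = 807.2 N/mm; f_ty = M·x/J = 488.1 N/mm.
Resultant f_max = √[f_tx² + (f_v + f_ty)²] = √[807.2² + (178.4 + 488.1)²] = 1047 N/mm.
Capacity per unit length: r_n/Ω = (1/2.0) × 0.6 × 430 × (0.707 × 14) = 1277 N/mm.
1047 ≤ 1277 → adequate.

f_max ≈ 1050 N/mm; adequate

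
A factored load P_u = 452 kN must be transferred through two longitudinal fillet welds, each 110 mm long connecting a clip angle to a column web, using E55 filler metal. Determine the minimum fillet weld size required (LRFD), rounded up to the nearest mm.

w = 12 mm

E55XX → F_EXX = 550 MPa.
Total weld length L = 220 mm.
Required throat t_e = P_u / (φ × 0.6 F_EXX × L) = 452 / (0.75 × 0.6 × 550 × 220 × 10⁻³) = 8.301 mm.
Required leg w = t_e / 0.707 = 11.74 mm → use 12 mm.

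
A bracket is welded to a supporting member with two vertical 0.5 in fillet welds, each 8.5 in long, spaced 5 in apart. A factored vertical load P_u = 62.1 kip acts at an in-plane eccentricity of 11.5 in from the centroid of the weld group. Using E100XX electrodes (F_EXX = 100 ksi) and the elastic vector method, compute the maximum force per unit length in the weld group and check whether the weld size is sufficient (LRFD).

Total weld length L_w = 17 in. Treat welds as unit-width lines.
Polar moment about centroid: J = 2[d³/12 + d(b/2)²] = 2[8.5³/12 + 8.5×2.5²] = 208.6 in³.
Direct shear f_v = P/L_w = 62.1 / 17 = 3.653 kip/in (vertical).
Torsion M = P·e = 62.1 × 11.5 = 714.15 kip·in.
Critical point at (x, y) = (2.5, 4.25) from centroid. f_tx = M·y/J = 14.55 kip/in; f_ty = M·x/J = 8.559 kip/in.
Resultant f_max = √[f_tx² + (f_v + f_ty)²] = √[14.55² + (3.653 + 8.559)²] = 19 kip/in.
Capacity per unit length: φr_n = 0.75 × 0.6 × 100 × (0.707 × 0.5) = 15.91 kip/in.
19 > 15.91 → NOT adequate.

f_max ≈ 19 kip/in; NOT adequate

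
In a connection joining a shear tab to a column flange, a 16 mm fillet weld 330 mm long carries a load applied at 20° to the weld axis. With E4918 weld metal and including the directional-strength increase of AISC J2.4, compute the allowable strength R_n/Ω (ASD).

E49XX → F_EXX = 490 MPa.
t_e = 0.707 × 16 = 11.31 mm; A_we = 11.31 × 330 = 3733 mm².
Directional factor: 1.0 + 0.5 sin^1.5(20°) = 1.1.
F_nw = 0.6 × 490 × 1.1 = 323.4 MPa.
R_n/Ω = (323.4 × 3733) / 2.0 × 10⁻³ = 603.6 kN.

R_n/Ω ≈ 604 kN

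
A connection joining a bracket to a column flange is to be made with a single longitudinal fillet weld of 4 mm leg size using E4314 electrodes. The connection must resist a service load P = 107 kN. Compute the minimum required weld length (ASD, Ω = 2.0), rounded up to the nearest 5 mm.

E43XX → F_EXX = 430 MPa.
Throat t_e = 0.707 × 4 = 2.828 mm.
r_n/Ω = (0.6 × 430 × 2.828) / 2.0 = 364.8 N/mm = 0.3648 kN/mm.
L_req = P / (r_n/Ω) = 107 / 0.3648 = 293.3 mm total.
Round up → use L = 295 mm.

L = 295 mm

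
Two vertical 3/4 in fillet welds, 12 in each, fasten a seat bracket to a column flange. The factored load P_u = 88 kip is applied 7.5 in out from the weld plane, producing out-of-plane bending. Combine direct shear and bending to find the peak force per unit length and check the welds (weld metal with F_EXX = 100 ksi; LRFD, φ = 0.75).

f_max ≈ 14.2 kip/in; adequate

L_w = 2 × 12 = 24 in; section modulus (unit throat) S = 2 × L²/6 = 48 in².
Direct shear f_v = P/L_w = 88/24 = 3.667 kip/in.
Moment M = P × e = 88 × 7.5 = 660 kip·in; bending f_b = M/S = 13.75 kip/in.
f_max = √(f_v² + f_b²) = √(3.667² + 13.75²) = 14.23 kip/in.
φr_n = 0.75 × 0.6 × 100 × (0.707 × 0.75) = 23.86 kip/in → adequate.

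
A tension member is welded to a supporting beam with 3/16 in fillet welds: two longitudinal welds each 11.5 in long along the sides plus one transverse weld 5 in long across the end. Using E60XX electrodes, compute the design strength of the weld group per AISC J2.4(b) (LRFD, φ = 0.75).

E60XX → F_EXX = 60 ksi.
t_e = 0.707 × 0.1875 = 0.1326 in.
R_nwl = 0.6 × 60 × 0.1326 × 23 = 109.8 kip (longitudinal, 2 welds).
R_nwt = 0.6 × 60 × 0.1326 × 5 = 23.86 kip (transverse, base value).
(i) R_nwl + R_nwt = 133.6 kip; (ii) 0.85 R_nwl + 1.5 R_nwt = 129.1 kip.
R_n = max = 133.6 kip [governs: (i)]; φR_n = 100.2 kip.

φR_n ≈ 100 kip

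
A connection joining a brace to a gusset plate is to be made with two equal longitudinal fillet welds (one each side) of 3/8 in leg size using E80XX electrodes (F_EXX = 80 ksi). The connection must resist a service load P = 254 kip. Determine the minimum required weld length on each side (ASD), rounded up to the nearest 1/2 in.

L = 20 in on each side

Throat t_e = 0.707 × 0.375 = 0.2651 in.
r_n/Ω = (0.6 × 80 × 0.2651) / 2.0 = 6.363 kip/in.
L_req = P / (r_n/Ω) = 254 / 6.363 = 39.92 in total.
Per side: 39.92 / 2 = 19.96 in.
Round up → use L = 20 in on each side.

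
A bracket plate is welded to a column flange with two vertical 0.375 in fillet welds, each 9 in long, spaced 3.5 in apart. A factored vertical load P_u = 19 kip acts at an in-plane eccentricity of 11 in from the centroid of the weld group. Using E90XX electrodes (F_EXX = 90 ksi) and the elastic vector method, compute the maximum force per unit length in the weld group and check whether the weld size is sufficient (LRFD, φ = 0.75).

f_max ≈ 6.17 kip/in; adequate

Total weld length L_w = 18 in. Treat welds as unit-width lines.
Polar moment about centroid: J = 2[d³/12 + d(b/2)²] = 2[9³/12 + 9×1.75²] = 176.6 in³.
Direct shear f_v = P/L_w = 19 / 18 = 1.056 kip/in (vertical).
Torsion M = P·e = 19 × 11 = 209 kip·in.
Critical point at (x, y) = (1.75, 4.5) from centroid. f_tx = M·y/J = 5.325 kip/in; f_ty = M·x/J = 2.071 kip/in.
Resultant f_max = √[f_tx² + (f_v + f_ty)²] = √[5.325² + (1.056 + 2.071)²] = 6.175 kip/in.
Capacity per unit length: φr_n = 0.75 × 0.6 × 90 × (0.707 × 0.375) = 10.74 kip/in.
6.175 ≤ 10.74 → adequate.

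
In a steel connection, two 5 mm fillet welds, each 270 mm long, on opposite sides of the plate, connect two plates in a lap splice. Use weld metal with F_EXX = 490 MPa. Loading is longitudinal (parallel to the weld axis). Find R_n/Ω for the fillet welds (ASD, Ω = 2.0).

R_n/Ω ≈ 281 kN

Effective throat t_e = 0.707 × 5 = 3.535 mm.
Total length L = 540 mm; A_we = 3.535 × 540 = 1909 mm².
F_nw = 0.6 F_EXX = 0.6 × 490 = 294 MPa.
R_n = 294 × 1909 × 10⁻³ = 561.2 kN; R_n/Ω = 561.2/2.0 = 280.6 kN.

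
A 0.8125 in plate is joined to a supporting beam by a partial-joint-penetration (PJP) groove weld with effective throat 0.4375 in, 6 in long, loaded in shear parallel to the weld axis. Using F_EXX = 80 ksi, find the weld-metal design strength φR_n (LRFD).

Effective throat (given) t_e = 0.4375 in.
A_we = 0.4375 × 6 = 2.625 in².
F_nw = 0.6 F_EXX = 48 ksi.
φR_n = 0.75 × 48 × 2.625 = 94.5 kip.

φR_n ≈ 94.5 kip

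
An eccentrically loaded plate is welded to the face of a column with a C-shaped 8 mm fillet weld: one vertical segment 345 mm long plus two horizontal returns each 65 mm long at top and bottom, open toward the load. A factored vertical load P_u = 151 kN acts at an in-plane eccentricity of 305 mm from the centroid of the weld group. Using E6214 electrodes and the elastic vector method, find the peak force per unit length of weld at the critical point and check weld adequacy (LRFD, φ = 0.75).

f_max ≈ 1260 N/mm; adequate

E62XX → F_EXX = 620 MPa.
Total weld length L_w = 475 mm. Treat welds as unit-width lines.
Centroid: x̄ = 2×65×32.5 / 475 = 8.895 mm from the vertical weld.
Polar moment about centroid: J = I_x + I_y = [345³/12 + 2×65×172.5²] + [345×8.895² + 2(65³/12 + 65×23.61²)] = 7436000 mm³.
Direct shear f_v = P/L_w = 151×10³ / 475 = 317.9 N/mm (vertical).
Torsion M = P·e = 151×10³ × 305 = 46055000 N·mm.
Critical point at (x, y) = (56.11, 172.5) from centroid. f_tx = M·y/J = 1068 N/mm; f_ty = M·x/J = 347.5 N/mm.
Resultant f_max = √[f_tx² + (f_v + f_ty)²] = √[1068² + (317.9 + 347.5)²] = 1259 N/mm.
Capacity per unit length: φr_n = 0.75 × 0.6 × 620 × (0.707 × 8) = 1578 N/mm.
1259 ≤ 1578 → adequate.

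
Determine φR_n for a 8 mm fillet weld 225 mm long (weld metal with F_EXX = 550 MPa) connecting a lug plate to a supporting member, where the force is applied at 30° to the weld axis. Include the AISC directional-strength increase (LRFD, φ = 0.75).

t_e = 0.707 × 8 = 5.656 mm; A_we = 5.656 × 225 = 1273 mm².
Directional factor: 1.0 + 0.5 sin^1.5(30°) = 1.177.
F_nw = 0.6 × 550 × 1.177 = 388.3 MPa.
φR_n = 0.75 × 388.3 × 1273 × 10⁻³ = 370.6 kN.

φR_n ≈ 371 kN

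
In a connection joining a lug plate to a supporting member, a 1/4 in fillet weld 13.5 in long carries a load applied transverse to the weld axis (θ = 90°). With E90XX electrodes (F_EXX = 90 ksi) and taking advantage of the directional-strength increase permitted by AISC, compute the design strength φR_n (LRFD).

φR_n ≈ 145 kips

t_e = 0.707 × 0.25 = 0.1767 in; A_we = 0.1767 × 13.5 = 2.386 in².
Directional factor: 1.0 + 0.5 sin^1.5(90°) = 1.5.
F_nw = 0.6 × 90 × 1.5 = 81 ksi.
φR_n = 0.75 × 81 × 2.386 = 145 kips.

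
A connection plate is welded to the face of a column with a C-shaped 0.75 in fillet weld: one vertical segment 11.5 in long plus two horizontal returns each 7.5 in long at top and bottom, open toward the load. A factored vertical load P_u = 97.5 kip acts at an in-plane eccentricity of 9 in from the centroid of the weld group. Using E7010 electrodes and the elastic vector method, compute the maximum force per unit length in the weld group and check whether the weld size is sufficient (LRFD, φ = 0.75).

E70XX → F_EXX = 70 ksi.
Total weld length L_w = 26.5 in. Treat welds as unit-width lines.
Centroid: x̄ = 2×7.5×3.75 / 26.5 = 2.123 in from the vertical weld.
Polar moment about centroid: J = I_x + I_y = [11.5³/12 + 2×7.5×5.75²] + [11.5×2.123² + 2(7.5³/12 + 7.5×1.627²)] = 784.5 in³.
Direct shear f_v = P/L_w = 97.5 / 26.5 = 3.679 kip/in (vertical).
Torsion M = P·e = 97.5 × 9 = 877.5 kip·in.
Critical point at (x, y) = (5.377, 5.75) from centroid. f_tx = M·y/J = 6.431 kip/in; f_ty = M·x/J = 6.015 kip/in.
Resultant f_max = √[f_tx² + (f_v + f_ty)²] = √[6.431² + (3.679 + 6.015)²] = 11.63 kip/in.
Capacity per unit length: φr_n = 0.75 × 0.6 × 70 × (0.707 × 0.75) = 16.7 kip/in.
11.63 ≤ 16.7 → adequate.

f_max ≈ 11.6 kip/in; adequate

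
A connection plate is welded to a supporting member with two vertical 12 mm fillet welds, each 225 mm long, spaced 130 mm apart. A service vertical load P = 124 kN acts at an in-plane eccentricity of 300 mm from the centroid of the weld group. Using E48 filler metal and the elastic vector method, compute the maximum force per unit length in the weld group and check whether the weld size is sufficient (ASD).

f_max ≈ 1430 N/mm; NOT adequate

E48XX → F_EXX = 480 MPa.
Total weld length L_w = 450 mm. Treat welds as unit-width lines.
Polar moment about centroid: J = 2[d³/12 + d(b/2)²] = 2[225³/12 + 225×65²] = 3800000 mm³.
Direct shear f_v = P/L_w = 124×10³ / 450 = 275.6 N/mm (vertical).
Torsion M = P·e = 124×10³ × 300 = 37200000 N·mm.
Critical point at (x, y) = (65, 112.5) from centroid. f_tx = M·y/J = 1101 N/mm; f_ty = M·x/J = 636.4 N/mm.
Resultant f_max = √[f_tx² + (f_v + f_ty)²] = √[1101² + (275.6 + 636.4)²] = 1430 N/mm.
Capacity per unit length: r_n/Ω = (1/2.0) × 0.6 × 480 × (0.707 × 12) = 1222 N/mm.
1430 > 1222 → NOT adequate.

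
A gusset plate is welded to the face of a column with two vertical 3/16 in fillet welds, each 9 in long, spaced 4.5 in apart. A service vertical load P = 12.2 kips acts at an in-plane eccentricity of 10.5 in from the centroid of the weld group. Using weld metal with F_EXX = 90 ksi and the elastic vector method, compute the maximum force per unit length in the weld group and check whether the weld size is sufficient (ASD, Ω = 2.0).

Total weld length L_w = 18 in. Treat welds as unit-width lines.
Polar moment about centroid: J = 2[d³/12 + d(b/2)²] = 2[9³/12 + 9×2.25²] = 212.6 in³.
Direct shear f_v = P/L_w = 12.2 / 18 = 0.6778 kip/in (vertical).
Torsion M = P·e = 12.2 × 10.5 = 128.1 kip·in.
Critical point at (x, y) = (2.25, 4.5) from centroid. f_tx = M·y/J = 2.711 kip/in; f_ty = M·x/J = 1.356 kip/in.
Resultant f_max = √[f_tx² + (f_v + f_ty)²] = √[2.711² + (0.6778 + 1.356)²] = 3.389 kip/in.
Capacity per unit length: r_n/Ω = (1/2.0) × 0.6 × 90 × (0.707 × 0.1875) = 3.579 kip/in.
3.389 ≤ 3.579 → adequate.

f_max ≈ 3.39 kip/in; adequate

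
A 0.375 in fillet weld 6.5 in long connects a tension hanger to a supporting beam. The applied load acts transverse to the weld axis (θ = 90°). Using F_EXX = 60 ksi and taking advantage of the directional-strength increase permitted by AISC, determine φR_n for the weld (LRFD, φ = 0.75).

t_e = 0.707 × 0.375 = 0.2651 in; A_we = 0.2651 × 6.5 = 1.723 in².
Directional factor: 1.0 + 0.5 sin^1.5(90°) = 1.5.
F_nw = 0.6 × 60 × 1.5 = 54 ksi.
φR_n = 0.75 × 54 × 1.723 = 69.79 kips.

φR_n ≈ 69.8 kips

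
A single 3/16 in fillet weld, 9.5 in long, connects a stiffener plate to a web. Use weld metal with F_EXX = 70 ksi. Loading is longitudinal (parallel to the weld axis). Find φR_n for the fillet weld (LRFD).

Effective throat t_e = 0.707 × 0.1875 = 0.1326 in.
Total length L = 9.5 in; A_we = 0.1326 × 9.5 = 1.259 in².
F_nw = 0.6 F_EXX = 0.6 × 70 = 42 ksi.
φR_n = 0.75 × 42 × 1.259 = 39.67 kip.

φR_n ≈ 39.7 kip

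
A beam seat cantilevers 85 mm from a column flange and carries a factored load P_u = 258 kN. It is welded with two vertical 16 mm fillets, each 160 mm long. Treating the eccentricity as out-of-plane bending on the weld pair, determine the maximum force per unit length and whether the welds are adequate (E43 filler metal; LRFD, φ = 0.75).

f_max ≈ 2690 N/mm; NOT adequate

E43XX → F_EXX = 430 MPa.
L_w = 2 × 160 = 320 mm; section modulus (unit throat) S = 2 × L²/6 = 8533 mm².
Direct shear f_v = P/L_w = 258×10³/320 = 806.2 N/mm.
Moment M = P × e = 258×10³ × 85 = 21930000 N·mm; bending f_b = M/S = 2570 N/mm.
f_max = √(f_v² + f_b²) = √(806.2² + 2570²) = 2693 N/mm.
φr_n = 0.75 × 0.6 × 430 × (0.707 × 16) = 2189 N/mm → NOT adequate.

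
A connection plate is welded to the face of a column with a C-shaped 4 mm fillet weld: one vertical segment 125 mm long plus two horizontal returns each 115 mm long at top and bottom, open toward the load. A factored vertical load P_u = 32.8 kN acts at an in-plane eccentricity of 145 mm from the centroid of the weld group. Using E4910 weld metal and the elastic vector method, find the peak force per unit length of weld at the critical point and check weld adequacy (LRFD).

E49XX → F_EXX = 490 MPa.
Total weld length L_w = 355 mm. Treat welds as unit-width lines.
Centroid: x̄ = 2×115×57.5 / 355 = 37.25 mm from the vertical weld.
Polar moment about centroid: J = I_x + I_y = [125³/12 + 2×115×62.5²] + [125×37.25² + 2(115³/12 + 115×20.25²)] = 1582000 mm³.
Direct shear f_v = P/L_w = 32.8×10³ / 355 = 92.39 N/mm (vertical).
Torsion M = P·e = 32.8×10³ × 145 = 4756000 N·mm.
Critical point at (x, y) = (77.75, 62.5) from centroid. f_tx = M·y/J = 187.8 N/mm; f_ty = M·x/J = 233.7 N/mm.
Resultant f_max = √[f_tx² + (f_v + f_ty)²] = √[187.8² + (92.39 + 233.7)²] = 376.3 N/mm.
Capacity per unit length: φr_n = 0.75 × 0.6 × 490 × (0.707 × 4) = 623.6 N/mm.
376.3 ≤ 623.6 → adequate.

f_max ≈ 376 N/mm; adequate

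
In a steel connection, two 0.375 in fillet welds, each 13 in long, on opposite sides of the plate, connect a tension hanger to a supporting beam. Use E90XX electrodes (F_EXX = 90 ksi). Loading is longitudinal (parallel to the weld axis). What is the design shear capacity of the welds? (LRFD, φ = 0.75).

Effective throat t_e = 0.707 × 0.375 = 0.2651 in.
Total length L = 26 in; A_we = 0.2651 × 26 = 6.893 in².
F_nw = 0.6 F_EXX = 0.6 × 90 = 54 ksi.
φR_n = 0.75 × 54 × 6.893 = 279.2 kip.

φR_n ≈ 279 kip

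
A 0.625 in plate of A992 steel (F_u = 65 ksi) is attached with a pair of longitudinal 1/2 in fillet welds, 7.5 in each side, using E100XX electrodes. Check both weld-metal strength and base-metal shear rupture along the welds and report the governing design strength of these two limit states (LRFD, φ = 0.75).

φR_n ≈ 239 kip (weld metal governs)

E100XX → F_EXX = 100 ksi.
t_e = 0.707 × 0.5 = 0.3535 in; L = 15 in.
Weld metal: φR_n = 0.75 × 0.6 × 100 × 0.3535 × 15 = 238.6 kip.
Base metal (shear rupture): φR_n = 0.75 × 0.6 × 65 × 0.625 × 15 = 274.2 kip.
Governing: weld metal.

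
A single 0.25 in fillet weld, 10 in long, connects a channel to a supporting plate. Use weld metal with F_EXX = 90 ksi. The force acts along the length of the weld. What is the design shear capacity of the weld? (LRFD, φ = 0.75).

Effective throat t_e = 0.707 × 0.25 = 0.1767 in.
Total length L = 10 in; A_we = 0.1767 × 10 = 1.767 in².
F_nw = 0.6 F_EXX = 0.6 × 90 = 54 ksi.
φR_n = 0.75 × 54 × 1.767 = 71.58 kip.

φR_n ≈ 71.6 kip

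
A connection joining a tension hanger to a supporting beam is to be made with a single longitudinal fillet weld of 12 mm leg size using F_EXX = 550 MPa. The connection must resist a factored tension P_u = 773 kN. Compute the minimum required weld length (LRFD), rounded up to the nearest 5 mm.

L = 370 mm

Throat t_e = 0.707 × 12 = 8.484 mm.
φr_n = 0.75 × 0.6 × 550 × 8.484 × 10⁻³ = 2.1 kN/mm.
L_req = P_u / φr_n = 773 / 2.1 = 368.1 mm total.
Round up → use L = 370 mm.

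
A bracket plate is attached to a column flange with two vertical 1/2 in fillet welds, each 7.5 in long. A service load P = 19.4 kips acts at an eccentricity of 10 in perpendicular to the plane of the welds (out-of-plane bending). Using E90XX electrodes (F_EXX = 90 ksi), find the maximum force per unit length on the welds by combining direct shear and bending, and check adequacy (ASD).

L_w = 2 × 7.5 = 15 in; section modulus (unit throat) S = 2 × L²/6 = 18.75 in².
Direct shear f_v = P/L_w = 19.4/15 = 1.293 kip/in.
Moment M = P × e = 19.4 × 10 = 194 kip·in; bending f_b = M/S = 10.35 kip/in.
f_max = √(f_v² + f_b²) = √(1.293² + 10.35²) = 10.43 kip/in.
r_n/Ω = (1/2.0) × 0.6 × 90 × (0.707 × 0.5) = 9.544 kip/in → NOT adequate.

f_max ≈ 10.4 kip/in; NOT adequate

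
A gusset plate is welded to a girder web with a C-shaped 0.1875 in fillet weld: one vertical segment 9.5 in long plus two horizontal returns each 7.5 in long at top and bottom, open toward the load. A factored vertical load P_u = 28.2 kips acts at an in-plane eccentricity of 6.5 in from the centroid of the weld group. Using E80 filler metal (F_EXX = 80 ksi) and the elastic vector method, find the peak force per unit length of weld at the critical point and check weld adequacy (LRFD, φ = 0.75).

Total weld length L_w = 24.5 in. Treat welds as unit-width lines.
Centroid: x̄ = 2×7.5×3.75 / 24.5 = 2.296 in from the vertical weld.
Polar moment about centroid: J = I_x + I_y = [9.5³/12 + 2×7.5×4.75²] + [9.5×2.296² + 2(7.5³/12 + 7.5×1.454²)] = 562 in³.
Direct shear f_v = P/L_w = 28.2 / 24.5 = 1.151 kip/in (vertical).
Torsion M = P·e = 28.2 × 6.5 = 183.3 kip·in.
Critical point at (x, y) = (5.204, 4.75) from centroid. f_tx = M·y/J = 1.549 kip/in; f_ty = M·x/J = 1.697 kip/in.
Resultant f_max = √[f_tx² + (f_v + f_ty)²] = √[1.549² + (1.151 + 1.697)²] = 3.242 kip/in.
Capacity per unit length: φr_n = 0.75 × 0.6 × 80 × (0.707 × 0.1875) = 4.772 kip/in.
3.242 ≤ 4.772 → adequate.

f_max ≈ 3.24 kip/in; adequate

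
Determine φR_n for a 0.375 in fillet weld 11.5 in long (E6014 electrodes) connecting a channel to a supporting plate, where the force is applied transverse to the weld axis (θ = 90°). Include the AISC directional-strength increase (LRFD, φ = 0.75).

E60XX → F_EXX = 60 ksi.
t_e = 0.707 × 0.375 = 0.2651 in; A_we = 0.2651 × 11.5 = 3.049 in².
Directional factor: 1.0 + 0.5 sin^1.5(90°) = 1.5.
F_nw = 0.6 × 60 × 1.5 = 54 ksi.
φR_n = 0.75 × 54 × 3.049 = 123.5 kips.

φR_n ≈ 123 kips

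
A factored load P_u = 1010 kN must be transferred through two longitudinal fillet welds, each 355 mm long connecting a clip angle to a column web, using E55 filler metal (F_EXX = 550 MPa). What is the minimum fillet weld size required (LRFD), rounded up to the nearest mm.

Total weld length L = 710 mm.
Required throat t_e = P_u / (φ × 0.6 F_EXX × L) = 1010 / (0.75 × 0.6 × 550 × 710 × 10⁻³) = 5.748 mm.
Required leg w = t_e / 0.707 = 8.13 mm → use 9 mm.

w = 9 mm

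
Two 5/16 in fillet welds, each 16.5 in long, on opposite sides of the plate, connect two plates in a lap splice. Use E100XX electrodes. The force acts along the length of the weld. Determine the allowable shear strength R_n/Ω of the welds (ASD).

R_n/Ω ≈ 219 kip

E100XX → F_EXX = 100 ksi.
Effective throat t_e = 0.707 × 0.3125 = 0.2209 in.
Total length L = 33 in; A_we = 0.2209 × 33 = 7.291 in².
F_nw = 0.6 F_EXX = 0.6 × 100 = 60 ksi.
R_n = 60 × 7.291 = 437.5 kip; R_n/Ω = 437.5/2.0 = 218.7 kip.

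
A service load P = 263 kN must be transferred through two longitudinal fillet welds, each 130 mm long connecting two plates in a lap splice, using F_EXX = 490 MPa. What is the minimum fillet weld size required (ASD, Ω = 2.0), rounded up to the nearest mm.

Total weld length L = 260 mm.
Required throat t_e = P × Ω / (0.6 F_EXX × L) = 263 × 2.0 / (0.6 × 490 × 260 × 10⁻³) = 6.881 mm.
Required leg w = t_e / 0.707 = 9.733 mm → use 10 mm.

w = 10 mm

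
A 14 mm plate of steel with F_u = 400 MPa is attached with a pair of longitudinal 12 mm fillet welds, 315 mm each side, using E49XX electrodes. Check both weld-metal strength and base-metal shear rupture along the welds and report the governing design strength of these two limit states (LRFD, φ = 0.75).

φR_n ≈ 1180 kN (weld metal governs)

E49XX → F_EXX = 490 MPa.
t_e = 0.707 × 12 = 8.484 mm; L = 630 mm.
Weld metal: φR_n = 0.75 × 0.6 × 490 × 8.484 × 630 × 10⁻³ = 1179 kN.
Base metal (shear rupture): φR_n = 0.75 × 0.6 × 400 × 14 × 630 × 10⁻³ = 1588 kN.
Governing: weld metal.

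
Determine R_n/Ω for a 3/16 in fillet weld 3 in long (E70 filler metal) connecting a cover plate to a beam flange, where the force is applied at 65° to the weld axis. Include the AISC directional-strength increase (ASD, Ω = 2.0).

R_n/Ω ≈ 12 kips

E70XX → F_EXX = 70 ksi.
t_e = 0.707 × 0.1875 = 0.1326 in; A_we = 0.1326 × 3 = 0.3977 in².
Directional factor: 1.0 + 0.5 sin^1.5(65°) = 1.431.
F_nw = 0.6 × 70 × 1.431 = 60.12 ksi.
R_n/Ω = (60.12 × 0.3977) / 2.0 = 11.95 kips.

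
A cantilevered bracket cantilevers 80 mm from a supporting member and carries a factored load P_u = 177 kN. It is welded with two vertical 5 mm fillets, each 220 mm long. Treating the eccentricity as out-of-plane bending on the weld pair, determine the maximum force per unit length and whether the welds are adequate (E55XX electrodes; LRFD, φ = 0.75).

E55XX → F_EXX = 550 MPa.
L_w = 2 × 220 = 440 mm; section modulus (unit throat) S = 2 × L²/6 = 16130 mm².
Direct shear f_v = P/L_w = 177×10³/440 = 402.3 N/mm.
Moment M = P × e = 177×10³ × 80 = 14160000 N·mm; bending f_b = M/S = 877.7 N/mm.
f_max = √(f_v² + f_b²) = √(402.3² + 877.7²) = 965.5 N/mm.
φr_n = 0.75 × 0.6 × 550 × (0.707 × 5) = 874.9 N/mm → NOT adequate.

f_max ≈ 965 N/mm; NOT adequate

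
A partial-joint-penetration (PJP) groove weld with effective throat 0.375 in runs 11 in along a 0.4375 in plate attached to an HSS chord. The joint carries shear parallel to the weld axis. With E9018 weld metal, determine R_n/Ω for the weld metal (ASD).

R_n/Ω ≈ 111 kips

E90XX → F_EXX = 90 ksi.
Effective throat (given) t_e = 0.375 in.
A_we = 0.375 × 11 = 4.125 in².
F_nw = 0.6 F_EXX = 54 ksi.
R_n/Ω = (54 × 4.125) / 2.0 = 111.4 kips.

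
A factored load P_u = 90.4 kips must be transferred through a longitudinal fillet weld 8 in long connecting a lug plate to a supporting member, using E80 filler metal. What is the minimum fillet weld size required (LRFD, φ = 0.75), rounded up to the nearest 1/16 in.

w = 1/2 in

E80XX → F_EXX = 80 ksi.
Total weld length L = 8 in.
Required throat t_e = P_u / (φ × 0.6 F_EXX × L) = 90.4 / (0.75 × 0.6 × 80 × 8) = 0.3139 in.
Required leg w = t_e / 0.707 = 0.444 in → use 1/2 in.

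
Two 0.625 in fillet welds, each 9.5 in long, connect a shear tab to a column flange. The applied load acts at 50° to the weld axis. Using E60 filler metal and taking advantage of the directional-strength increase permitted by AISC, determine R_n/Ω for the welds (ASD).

R_n/Ω ≈ 202 kip

E60XX → F_EXX = 60 ksi.
t_e = 0.707 × 0.625 = 0.4419 in; A_we = 0.4419 × 19 = 8.396 in².
Directional factor: 1.0 + 0.5 sin^1.5(50°) = 1.335.
F_nw = 0.6 × 60 × 1.335 = 48.07 ksi.
R_n/Ω = (48.07 × 8.396) / 2.0 = 201.8 kip.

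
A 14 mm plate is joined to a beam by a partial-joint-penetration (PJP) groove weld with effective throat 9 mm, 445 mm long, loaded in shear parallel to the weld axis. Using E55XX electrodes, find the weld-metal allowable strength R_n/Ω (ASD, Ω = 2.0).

R_n/Ω ≈ 661 kN

E55XX → F_EXX = 550 MPa.
Effective throat (given) t_e = 9 mm.
A_we = 9 × 445 = 4005 mm².
F_nw = 0.6 F_EXX = 330 MPa.
R_n/Ω = (330 × 4005) / 2.0 × 10⁻³ = 660.8 kN.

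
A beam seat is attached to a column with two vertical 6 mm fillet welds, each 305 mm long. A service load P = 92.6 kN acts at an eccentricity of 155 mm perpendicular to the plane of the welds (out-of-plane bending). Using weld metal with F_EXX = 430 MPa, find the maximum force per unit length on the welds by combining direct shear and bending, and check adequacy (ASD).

f_max ≈ 487 N/mm; adequate

L_w = 2 × 305 = 610 mm; section modulus (unit throat) S = 2 × L²/6 = 31010 mm².
Direct shear f_v = P/L_w = 92.6×10³/610 = 151.8 N/mm.
Moment M = P × e = 92.6×10³ × 155 = 14353000 N·mm; bending f_b = M/S = 462.9 N/mm.
f_max = √(f_v² + f_b²) = √(151.8² + 462.9²) = 487.1 N/mm.
r_n/Ω = (1/2.0) × 0.6 × 430 × (0.707 × 6) = 547.2 N/mm → adequate.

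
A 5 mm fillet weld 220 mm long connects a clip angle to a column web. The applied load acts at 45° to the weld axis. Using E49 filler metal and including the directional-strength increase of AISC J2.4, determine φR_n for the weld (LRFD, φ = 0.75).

φR_n ≈ 222 kN

E49XX → F_EXX = 490 MPa.
t_e = 0.707 × 5 = 3.535 mm; A_we = 3.535 × 220 = 777.7 mm².
Directional factor: 1.0 + 0.5 sin^1.5(45°) = 1.297.
F_nw = 0.6 × 490 × 1.297 = 381.4 MPa.
φR_n = 0.75 × 381.4 × 777.7 × 10⁻³ = 222.5 kN.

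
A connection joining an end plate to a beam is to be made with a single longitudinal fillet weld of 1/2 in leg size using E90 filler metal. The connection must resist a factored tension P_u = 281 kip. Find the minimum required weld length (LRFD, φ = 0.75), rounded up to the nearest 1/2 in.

E90XX → F_EXX = 90 ksi.
Throat t_e = 0.707 × 0.5 = 0.3535 in.
φr_n = 0.75 × 0.6 × 90 × 0.3535 = 14.32 kip/in.
L_req = P_u / φr_n = 281 / 14.32 = 19.63 in total.
Round up → use L = 20 in.

L = 20 in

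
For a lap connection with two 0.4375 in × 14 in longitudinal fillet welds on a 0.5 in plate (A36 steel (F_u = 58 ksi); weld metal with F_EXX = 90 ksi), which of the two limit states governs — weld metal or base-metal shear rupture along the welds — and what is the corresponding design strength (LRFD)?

φR_n ≈ 351 kips (weld metal governs)

t_e = 0.707 × 0.4375 = 0.3093 in; L = 28 in.
Weld metal: φR_n = 0.75 × 0.6 × 90 × 0.3093 × 28 = 350.8 kips.
Base metal (shear rupture): φR_n = 0.75 × 0.6 × 58 × 0.5 × 28 = 365.4 kips.
Governing: weld metal.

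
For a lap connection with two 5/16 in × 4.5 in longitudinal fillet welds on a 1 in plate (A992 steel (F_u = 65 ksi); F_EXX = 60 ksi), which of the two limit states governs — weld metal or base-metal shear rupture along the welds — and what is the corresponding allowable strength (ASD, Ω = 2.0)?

R_n/Ω ≈ 35.8 kips (weld metal governs)

t_e = 0.707 × 0.3125 = 0.2209 in; L = 9 in.
Weld metal: R_n/Ω = (1/2.0) × 0.6 × 60 × 0.2209 × 9 = 35.79 kips.
Base metal (shear rupture): R_n/Ω = (1/2.0) × 0.6 × 65 × 1 × 9 = 175.5 kips.
Governing: weld metal.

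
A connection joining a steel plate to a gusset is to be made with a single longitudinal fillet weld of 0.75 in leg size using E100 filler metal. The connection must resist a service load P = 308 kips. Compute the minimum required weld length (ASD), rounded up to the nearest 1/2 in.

E100XX → F_EXX = 100 ksi.
Throat t_e = 0.707 × 0.75 = 0.5302 in.
r_n/Ω = (0.6 × 100 × 0.5302) / 2.0 = 15.91 kip/in.
L_req = P / (r_n/Ω) = 308 / 15.91 = 19.36 in total.
Round up → use L = 19.5 in.

L = 19.5 in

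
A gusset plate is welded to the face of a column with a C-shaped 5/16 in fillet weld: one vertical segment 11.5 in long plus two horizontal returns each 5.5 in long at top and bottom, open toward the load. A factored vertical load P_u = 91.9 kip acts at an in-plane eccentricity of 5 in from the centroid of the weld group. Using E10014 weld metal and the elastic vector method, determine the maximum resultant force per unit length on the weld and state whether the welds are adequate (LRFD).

E100XX → F_EXX = 100 ksi.
Total weld length L_w = 22.5 in. Treat welds as unit-width lines.
Centroid: x̄ = 2×5.5×2.75 / 22.5 = 1.344 in from the vertical weld.
Polar moment about centroid: J = I_x + I_y = [11.5³/12 + 2×5.5×5.75²] + [11.5×1.344² + 2(5.5³/12 + 5.5×1.406²)] = 560.7 in³.
Direct shear f_v = P/L_w = 91.9 / 22.5 = 4.084 kip/in (vertical).
Torsion M = P·e = 91.9 × 5 = 459.5 kip·in.
Critical point at (x, y) = (4.156, 5.75) from centroid. f_tx = M·y/J = 4.712 kip/in; f_ty = M·x/J = 3.406 kip/in.
Resultant f_max = √[f_tx² + (f_v + f_ty)²] = √[4.712² + (4.084 + 3.406)²] = 8.849 kip/in.
Capacity per unit length: φr_n = 0.75 × 0.6 × 100 × (0.707 × 0.3125) = 9.942 kip/in.
8.849 ≤ 9.942 → adequate.

f_max ≈ 8.85 kip/in; adequate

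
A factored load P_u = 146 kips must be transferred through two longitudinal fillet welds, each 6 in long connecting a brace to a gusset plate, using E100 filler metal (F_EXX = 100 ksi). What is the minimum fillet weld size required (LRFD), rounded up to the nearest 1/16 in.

w = 7/16 in

Total weld length L = 12 in.
Required throat t_e = P_u / (φ × 0.6 F_EXX × L) = 146 / (0.75 × 0.6 × 100 × 12) = 0.2704 in.
Required leg w = t_e / 0.707 = 0.3824 in → use 7/16 in.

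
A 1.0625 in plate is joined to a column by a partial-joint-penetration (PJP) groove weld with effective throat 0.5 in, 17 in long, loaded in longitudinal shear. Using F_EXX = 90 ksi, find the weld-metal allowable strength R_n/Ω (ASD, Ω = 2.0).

R_n/Ω ≈ 230 kips

Effective throat (given) t_e = 0.5 in.
A_we = 0.5 × 17 = 8.5 in².
F_nw = 0.6 F_EXX = 54 ksi.
R_n/Ω = (54 × 8.5) / 2.0 = 229.5 kips.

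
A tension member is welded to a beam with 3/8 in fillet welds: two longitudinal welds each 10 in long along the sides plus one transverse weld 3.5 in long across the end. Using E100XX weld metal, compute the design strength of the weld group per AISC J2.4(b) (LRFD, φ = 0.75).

φR_n ≈ 280 kips

E100XX → F_EXX = 100 ksi.
t_e = 0.707 × 0.375 = 0.2651 in.
R_nwl = 0.6 × 100 × 0.2651 × 20 = 318.2 kips (longitudinal, 2 welds).
R_nwt = 0.6 × 100 × 0.2651 × 3.5 = 55.68 kips (transverse, base value).
(i) R_nwl + R_nwt = 373.8 kips; (ii) 0.85 R_nwl + 1.5 R_nwt = 353.9 kips.
R_n = max = 373.8 kips [governs: (i)]; φR_n = 280.4 kips.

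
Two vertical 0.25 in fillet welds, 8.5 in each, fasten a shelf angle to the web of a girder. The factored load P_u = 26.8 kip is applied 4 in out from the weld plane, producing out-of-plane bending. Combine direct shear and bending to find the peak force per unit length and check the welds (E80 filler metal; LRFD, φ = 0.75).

f_max ≈ 4.72 kip/in; adequate

E80XX → F_EXX = 80 ksi.
L_w = 2 × 8.5 = 17 in; section modulus (unit throat) S = 2 × L²/6 = 24.08 in².
Direct shear f_v = P/L_w = 26.8/17 = 1.576 kip/in.
Moment M = P × e = 26.8 × 4 = 107.2 kip·in; bending f_b = M/S = 4.451 kip/in.
f_max = √(f_v² + f_b²) = √(1.576² + 4.451²) = 4.722 kip/in.
φr_n = 0.75 × 0.6 × 80 × (0.707 × 0.25) = 6.363 kip/in → adequate.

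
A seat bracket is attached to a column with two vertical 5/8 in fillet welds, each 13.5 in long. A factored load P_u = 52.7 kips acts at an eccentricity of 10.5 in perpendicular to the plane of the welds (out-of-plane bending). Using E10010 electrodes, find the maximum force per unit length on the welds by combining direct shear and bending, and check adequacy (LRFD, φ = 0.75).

f_max ≈ 9.32 kip/in; adequate

E100XX → F_EXX = 100 ksi.
L_w = 2 × 13.5 = 27 in; section modulus (unit throat) S = 2 × L²/6 = 60.75 in².
Direct shear f_v = P/L_w = 52.7/27 = 1.952 kip/in.
Moment M = P × e = 52.7 × 10.5 = 553.35 kip·in; bending f_b = M/S = 9.109 kip/in.
f_max = √(f_v² + f_b²) = √(1.952² + 9.109²) = 9.315 kip/in.
φr_n = 0.75 × 0.6 × 100 × (0.707 × 0.625) = 19.88 kip/in → adequate.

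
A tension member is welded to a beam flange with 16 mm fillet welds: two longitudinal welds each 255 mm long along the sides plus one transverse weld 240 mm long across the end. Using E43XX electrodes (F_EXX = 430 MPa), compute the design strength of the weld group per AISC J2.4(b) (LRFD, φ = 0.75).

t_e = 0.707 × 16 = 11.31 mm.
R_nwl = 0.6 × 430 × 11.31 × 510 × 10⁻³ = 1488 kN (longitudinal, 2 welds).
R_nwt = 0.6 × 430 × 11.31 × 240 × 10⁻³ = 700.4 kN (transverse, base value).
(i) R_nwl + R_nwt = 2189 kN; (ii) 0.85 R_nwl + 1.5 R_nwt = 2316 kN.
R_n = max = 2316 kN [governs: (ii)]; φR_n = 1737 kN.

φR_n ≈ 1740 kN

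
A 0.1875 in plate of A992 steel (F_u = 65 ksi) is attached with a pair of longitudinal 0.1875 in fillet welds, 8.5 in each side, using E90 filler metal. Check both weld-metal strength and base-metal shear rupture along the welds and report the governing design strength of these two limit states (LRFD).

E90XX → F_EXX = 90 ksi.
t_e = 0.707 × 0.1875 = 0.1326 in; L = 17 in.
Weld metal: φR_n = 0.75 × 0.6 × 90 × 0.1326 × 17 = 91.27 kip.
Base metal (shear rupture): φR_n = 0.75 × 0.6 × 65 × 0.1875 × 17 = 93.23 kip.
Governing: weld metal.

φR_n ≈ 91.3 kip (weld metal governs)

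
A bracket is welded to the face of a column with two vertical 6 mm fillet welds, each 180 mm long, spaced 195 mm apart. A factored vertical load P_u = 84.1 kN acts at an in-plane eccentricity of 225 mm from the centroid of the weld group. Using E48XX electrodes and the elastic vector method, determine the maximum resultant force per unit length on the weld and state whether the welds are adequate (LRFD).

E48XX → F_EXX = 480 MPa.
Total weld length L_w = 360 mm. Treat welds as unit-width lines.
Polar moment about centroid: J = 2[d³/12 + d(b/2)²] = 2[180³/12 + 180×97.5²] = 4394000 mm³.
Direct shear f_v = P/L_w = 84.1×10³ / 360 = 233.6 N/mm (vertical).
Torsion M = P·e = 84.1×10³ × 225 = 18922000 N·mm.
Critical point at (x, y) = (97.5, 90) from centroid. f_tx = M·y/J = 387.6 N/mm; f_ty = M·x/J = 419.9 N/mm.
Resultant f_max = √[f_tx² + (f_v + f_ty)²] = √[387.6² + (233.6 + 419.9)²] = 759.7 N/mm.
Capacity per unit length: φr_n = 0.75 × 0.6 × 480 × (0.707 × 6) = 916.3 N/mm.
759.7 ≤ 916.3 → adequate.

f_max ≈ 760 N/mm; adequate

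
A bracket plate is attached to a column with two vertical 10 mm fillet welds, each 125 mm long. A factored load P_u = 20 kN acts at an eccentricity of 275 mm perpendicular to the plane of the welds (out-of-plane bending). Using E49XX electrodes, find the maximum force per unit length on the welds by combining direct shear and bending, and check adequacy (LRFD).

f_max ≈ 1060 N/mm; adequate

E49XX → F_EXX = 490 MPa.
L_w = 2 × 125 = 250 mm; section modulus (unit throat) S = 2 × L²/6 = 5208 mm².
Direct shear f_v = P/L_w = 20×10³/250 = 80 N/mm.
Moment M = P × e = 20×10³ × 275 = 5500000 N·mm; bending f_b = M/S = 1056 N/mm.
f_max = √(f_v² + f_b²) = √(80² + 1056²) = 1059 N/mm.
φr_n = 0.75 × 0.6 × 490 × (0.707 × 10) = 1559 N/mm → adequate.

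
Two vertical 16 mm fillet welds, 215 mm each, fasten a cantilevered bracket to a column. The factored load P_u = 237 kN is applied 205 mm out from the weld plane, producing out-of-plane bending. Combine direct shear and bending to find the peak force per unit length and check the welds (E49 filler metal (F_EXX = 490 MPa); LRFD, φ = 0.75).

f_max ≈ 3200 N/mm; NOT adequate

L_w = 2 × 215 = 430 mm; section modulus (unit throat) S = 2 × L²/6 = 15410 mm².
Direct shear f_v = P/L_w = 237×10³/430 = 551.2 N/mm.
Moment M = P × e = 237×10³ × 205 = 48585000 N·mm; bending f_b = M/S = 3153 N/mm.
f_max = √(f_v² + f_b²) = √(551.2² + 3153²) = 3201 N/mm.
φr_n = 0.75 × 0.6 × 490 × (0.707 × 16) = 2494 N/mm → NOT adequate.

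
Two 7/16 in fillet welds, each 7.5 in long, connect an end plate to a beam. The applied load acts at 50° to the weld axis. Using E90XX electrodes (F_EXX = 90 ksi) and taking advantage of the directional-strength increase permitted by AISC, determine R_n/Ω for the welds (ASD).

R_n/Ω ≈ 167 kips

t_e = 0.707 × 0.4375 = 0.3093 in; A_we = 0.3093 × 15 = 4.64 in².
Directional factor: 1.0 + 0.5 sin^1.5(50°) = 1.335.
F_nw = 0.6 × 90 × 1.335 = 72.1 ksi.
R_n/Ω = (72.1 × 4.64) / 2.0 = 167.3 kips.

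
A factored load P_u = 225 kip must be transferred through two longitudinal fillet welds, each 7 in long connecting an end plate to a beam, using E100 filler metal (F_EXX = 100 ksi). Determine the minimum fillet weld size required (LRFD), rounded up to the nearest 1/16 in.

w = 9/16 in

Total weld length L = 14 in.
Required throat t_e = P_u / (φ × 0.6 F_EXX × L) = 225 / (0.75 × 0.6 × 100 × 14) = 0.3571 in.
Required leg w = t_e / 0.707 = 0.5052 in → use 9/16 in.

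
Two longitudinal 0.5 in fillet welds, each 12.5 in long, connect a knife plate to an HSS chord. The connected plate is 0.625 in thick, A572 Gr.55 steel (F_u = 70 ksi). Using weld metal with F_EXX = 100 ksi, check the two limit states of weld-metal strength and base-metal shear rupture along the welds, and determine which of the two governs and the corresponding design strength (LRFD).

t_e = 0.707 × 0.5 = 0.3535 in; L = 25 in.
Weld metal: φR_n = 0.75 × 0.6 × 100 × 0.3535 × 25 = 397.7 kips.
Base metal (shear rupture): φR_n = 0.75 × 0.6 × 70 × 0.625 × 25 = 492.2 kips.
Governing: weld metal.

φR_n ≈ 398 kips (weld metal governs)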